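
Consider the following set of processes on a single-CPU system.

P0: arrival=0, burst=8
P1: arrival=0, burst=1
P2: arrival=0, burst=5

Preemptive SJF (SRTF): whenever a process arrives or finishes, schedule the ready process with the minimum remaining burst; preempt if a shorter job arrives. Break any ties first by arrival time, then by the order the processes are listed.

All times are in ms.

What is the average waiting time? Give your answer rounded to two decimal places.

2.33

Schedule: | P1 0-1 | P2 1-6 | P0 6-14 |
Completion: P0=14  P1=1  P2=6
Turnaround (C−A): P0=14  P1=1  P2=6
Waiting times: P0=6, P1=0, P2=1
Average waiting = (6+0+1) / 3 = 7/3 = 2.33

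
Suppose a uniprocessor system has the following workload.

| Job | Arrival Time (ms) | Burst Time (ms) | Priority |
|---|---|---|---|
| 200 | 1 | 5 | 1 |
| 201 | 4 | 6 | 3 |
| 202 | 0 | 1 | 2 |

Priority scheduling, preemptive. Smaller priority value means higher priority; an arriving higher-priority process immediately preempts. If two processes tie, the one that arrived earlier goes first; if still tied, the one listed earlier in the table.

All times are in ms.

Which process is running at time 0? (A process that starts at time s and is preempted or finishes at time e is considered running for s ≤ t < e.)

202

Schedule: | 202 0-1 | 200 1-6 | 201 6-12 |
Completion: 200=6  201=12  202=1
Turnaround (C−A): 200=5  201=8  202=1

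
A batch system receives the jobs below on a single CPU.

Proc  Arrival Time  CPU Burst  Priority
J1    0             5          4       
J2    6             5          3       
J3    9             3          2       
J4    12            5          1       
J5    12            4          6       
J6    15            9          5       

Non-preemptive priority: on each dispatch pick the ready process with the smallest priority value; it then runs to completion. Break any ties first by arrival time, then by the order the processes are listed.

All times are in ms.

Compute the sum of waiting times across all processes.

24

Timeline: | J1 0-5 | idle 5-6 | J2 6-11 | J3 11-14 | J4 14-19 | J6 19-28 | J5 28-32 |
Completion: J1=5  J2=11  J3=14  J4=19  J5=32  J6=28
Waiting = turnaround − burst: J1=0, J2=0, J3=2, J4=2, J5=16, J6=4
Total waiting = 0 + 0 + 2 + 2 + 16 + 4 = 24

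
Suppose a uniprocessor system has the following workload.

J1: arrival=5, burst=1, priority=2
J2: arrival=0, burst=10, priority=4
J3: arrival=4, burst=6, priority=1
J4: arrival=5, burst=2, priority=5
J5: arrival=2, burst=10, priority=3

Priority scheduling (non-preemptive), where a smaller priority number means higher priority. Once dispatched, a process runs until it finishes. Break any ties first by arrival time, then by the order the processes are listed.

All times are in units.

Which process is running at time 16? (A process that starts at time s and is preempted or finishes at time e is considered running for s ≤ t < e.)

Schedule: | J2 0-10 | J3 10-16 | J1 16-17 | J5 17-27 | J4 27-29 |
Completion: J1=17  J2=10  J3=16  J4=29  J5=27

J1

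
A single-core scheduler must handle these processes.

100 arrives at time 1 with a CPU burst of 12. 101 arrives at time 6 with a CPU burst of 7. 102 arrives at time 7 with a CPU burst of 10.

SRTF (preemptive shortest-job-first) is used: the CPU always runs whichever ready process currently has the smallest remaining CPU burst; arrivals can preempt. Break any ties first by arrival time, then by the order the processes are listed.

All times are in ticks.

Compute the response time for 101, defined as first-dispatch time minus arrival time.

7

Gantt: | idle 0-1 | 100 1-13 | 101 13-20 | 102 20-30 |
Completion: 100=13  101=20  102=30
Turnaround (C−A): 100=12  101=14  102=23
Response(101) = first start − arrival = 13 − 6 = 7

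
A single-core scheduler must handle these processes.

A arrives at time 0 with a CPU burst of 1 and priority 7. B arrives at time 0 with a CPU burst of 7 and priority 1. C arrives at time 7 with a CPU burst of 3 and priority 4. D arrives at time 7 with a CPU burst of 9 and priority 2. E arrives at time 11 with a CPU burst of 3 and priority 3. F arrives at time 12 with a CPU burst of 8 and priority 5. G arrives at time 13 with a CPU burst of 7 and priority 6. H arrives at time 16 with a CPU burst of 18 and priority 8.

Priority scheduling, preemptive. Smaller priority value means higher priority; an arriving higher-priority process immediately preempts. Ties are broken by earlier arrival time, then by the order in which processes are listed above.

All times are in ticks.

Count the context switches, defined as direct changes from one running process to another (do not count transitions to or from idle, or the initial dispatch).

Gantt: | B 0-7 | D 7-16 | E 16-19 | C 19-22 | F 22-30 | G 30-37 | A 37-38 | H 38-56 |
Completion: A=38  B=7  C=22  D=16  E=19  F=30  G=37  H=56
Turnaround (C−A): A=38  B=7  C=15  D=9  E=8  F=18  G=24  H=40

7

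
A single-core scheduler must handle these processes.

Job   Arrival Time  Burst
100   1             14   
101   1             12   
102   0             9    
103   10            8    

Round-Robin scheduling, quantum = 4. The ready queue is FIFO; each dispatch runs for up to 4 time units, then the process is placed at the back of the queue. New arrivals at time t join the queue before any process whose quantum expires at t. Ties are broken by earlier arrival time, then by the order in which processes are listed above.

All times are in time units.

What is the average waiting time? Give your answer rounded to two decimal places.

Gantt: | 102 0-4 | 100 4-8 | 101 8-12 | 102 12-16 | 100 16-20 | 103 20-24 | 101 24-28 | 102 28-29 | 100 29-33 | 103 33-37 | 101 37-41 | 100 41-43 |
Completion: 100=43  101=41  102=29  103=37
Turnaround (C−A): 100=42  101=40  102=29  103=27
Waiting times: 100=28, 101=28, 102=20, 103=19
Average waiting = (28+28+20+19) / 4 = 95/4 = 23.75

23.75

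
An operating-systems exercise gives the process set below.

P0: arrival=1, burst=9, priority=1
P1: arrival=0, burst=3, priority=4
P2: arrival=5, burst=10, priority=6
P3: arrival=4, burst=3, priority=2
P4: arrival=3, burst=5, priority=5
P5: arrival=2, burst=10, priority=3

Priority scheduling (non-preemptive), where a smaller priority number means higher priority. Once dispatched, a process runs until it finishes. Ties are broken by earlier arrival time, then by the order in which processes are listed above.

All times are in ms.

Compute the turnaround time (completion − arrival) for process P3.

Gantt: | P1 0-3 | P0 3-12 | P3 12-15 | P5 15-25 | P4 25-30 | P2 30-40 |
Completion: P0=12  P1=3  P2=40  P3=15  P4=30  P5=25
Turnaround (C−A): P0=11  P1=3  P2=35  P3=11  P4=27  P5=23
Turnaround(P3) = completion − arrival = 15 − 4 = 11

11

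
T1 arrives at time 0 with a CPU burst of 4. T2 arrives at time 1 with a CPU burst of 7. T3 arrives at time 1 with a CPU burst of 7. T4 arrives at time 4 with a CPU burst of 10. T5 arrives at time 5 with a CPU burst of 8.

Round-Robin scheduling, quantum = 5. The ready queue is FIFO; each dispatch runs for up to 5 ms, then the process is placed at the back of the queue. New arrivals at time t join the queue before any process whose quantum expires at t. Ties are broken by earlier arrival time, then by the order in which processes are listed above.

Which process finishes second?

Schedule: | T1 0-4 | T2 4-9 | T3 9-14 | T4 14-19 | T5 19-24 | T2 24-26 | T3 26-28 | T4 28-33 | T5 33-36 |
Completion: T1=4  T2=26  T3=28  T4=33  T5=36
Turnaround (C−A): T1=4  T2=25  T3=27  T4=29  T5=31
Finish order: T1 → T2 → T3 → T4 → T5

T2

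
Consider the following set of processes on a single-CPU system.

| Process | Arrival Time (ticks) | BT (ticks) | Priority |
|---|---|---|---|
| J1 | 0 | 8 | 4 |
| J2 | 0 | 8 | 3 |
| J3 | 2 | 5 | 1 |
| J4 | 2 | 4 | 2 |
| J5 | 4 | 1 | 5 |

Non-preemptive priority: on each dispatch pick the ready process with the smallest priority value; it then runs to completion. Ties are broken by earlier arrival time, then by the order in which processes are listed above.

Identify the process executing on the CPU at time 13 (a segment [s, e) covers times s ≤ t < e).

J4

Timeline: | J2 0-8 | J3 8-13 | J4 13-17 | J1 17-25 | J5 25-26 |
Completion: J1=25  J2=8  J3=13  J4=17  J5=26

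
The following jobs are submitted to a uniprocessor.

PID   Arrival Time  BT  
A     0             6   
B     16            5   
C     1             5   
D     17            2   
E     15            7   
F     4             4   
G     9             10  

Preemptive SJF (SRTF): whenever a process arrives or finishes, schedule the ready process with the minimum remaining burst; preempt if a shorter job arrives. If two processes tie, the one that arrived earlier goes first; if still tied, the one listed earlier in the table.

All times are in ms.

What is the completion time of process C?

Schedule: | A 0-6 | F 6-10 | C 10-15 | E 15-16 | B 16-17 | D 17-19 | B 19-23 | E 23-29 | G 29-39 |
Completion: A=6  B=23  C=15  D=19  E=29  F=10  G=39

15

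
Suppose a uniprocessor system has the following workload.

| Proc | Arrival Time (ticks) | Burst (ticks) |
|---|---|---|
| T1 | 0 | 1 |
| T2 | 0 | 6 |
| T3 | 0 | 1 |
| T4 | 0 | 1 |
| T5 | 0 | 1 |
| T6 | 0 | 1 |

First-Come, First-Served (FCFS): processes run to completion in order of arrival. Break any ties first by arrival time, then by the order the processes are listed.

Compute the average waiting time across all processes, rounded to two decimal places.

5.83

Timeline: | T1 0-1 | T2 1-7 | T3 7-8 | T4 8-9 | T5 9-10 | T6 10-11 |
Completion: T1=1  T2=7  T3=8  T4=9  T5=10  T6=11
Waiting times: T1=0, T2=1, T3=7, T4=8, T5=9, T6=10
Average waiting = (0+1+7+8+9+10) / 6 = 35/6 = 5.83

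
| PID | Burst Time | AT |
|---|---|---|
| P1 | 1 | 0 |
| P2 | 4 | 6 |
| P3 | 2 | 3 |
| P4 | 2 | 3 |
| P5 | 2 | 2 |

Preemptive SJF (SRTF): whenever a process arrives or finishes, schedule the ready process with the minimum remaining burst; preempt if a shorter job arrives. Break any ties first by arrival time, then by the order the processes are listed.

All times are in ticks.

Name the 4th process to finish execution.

P4

Timeline: | P1 0-1 | idle 1-2 | P5 2-4 | P3 4-6 | P4 6-8 | P2 8-12 |
Completion: P1=1  P2=12  P3=6  P4=8  P5=4
Turnaround (C−A): P1=1  P2=6  P3=3  P4=5  P5=2
Finish order: P1 → P5 → P3 → P4 → P2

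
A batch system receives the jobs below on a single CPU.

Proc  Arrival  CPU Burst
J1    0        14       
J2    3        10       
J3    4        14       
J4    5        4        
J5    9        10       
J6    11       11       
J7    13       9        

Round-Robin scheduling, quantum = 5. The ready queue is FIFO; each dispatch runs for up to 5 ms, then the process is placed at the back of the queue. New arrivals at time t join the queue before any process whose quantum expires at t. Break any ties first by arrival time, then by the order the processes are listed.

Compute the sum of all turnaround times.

Schedule: | J1 0-5 | J2 5-10 | J3 10-15 | J4 15-19 | J1 19-24 | J5 24-29 | J2 29-34 | J6 34-39 | J7 39-44 | J3 44-49 | J1 49-53 | J5 53-58 | J6 58-63 | J7 63-67 | J3 67-71 | J6 71-72 |
Completion: J1=53  J2=34  J3=71  J4=19  J5=58  J6=72  J7=67
Turnaround (C−A): J1=53  J2=31  J3=67  J4=14  J5=49  J6=61  J7=54
Turnaround = completion − arrival: J1=53, J2=31, J3=67, J4=14, J5=49, J6=61, J7=54
Total turnaround = 53 + 31 + 67 + 14 + 49 + 61 + 54 = 329

329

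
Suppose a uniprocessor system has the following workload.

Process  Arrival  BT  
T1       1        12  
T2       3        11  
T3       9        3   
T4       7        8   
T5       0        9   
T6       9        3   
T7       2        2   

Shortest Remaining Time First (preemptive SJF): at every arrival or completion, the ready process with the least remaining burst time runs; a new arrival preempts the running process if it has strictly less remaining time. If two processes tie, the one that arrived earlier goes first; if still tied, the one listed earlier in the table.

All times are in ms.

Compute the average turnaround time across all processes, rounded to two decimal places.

Schedule: | T5 0-2 | T7 2-4 | T5 4-11 | T3 11-14 | T6 14-17 | T4 17-25 | T2 25-36 | T1 36-48 |
Completion: T1=48  T2=36  T3=14  T4=25  T5=11  T6=17  T7=4
Turnaround times: T1=47, T2=33, T3=5, T4=18, T5=11, T6=8, T7=2
Average turnaround = (47+33+5+18+11+8+2) / 7 = 124/7 = 17.71

17.71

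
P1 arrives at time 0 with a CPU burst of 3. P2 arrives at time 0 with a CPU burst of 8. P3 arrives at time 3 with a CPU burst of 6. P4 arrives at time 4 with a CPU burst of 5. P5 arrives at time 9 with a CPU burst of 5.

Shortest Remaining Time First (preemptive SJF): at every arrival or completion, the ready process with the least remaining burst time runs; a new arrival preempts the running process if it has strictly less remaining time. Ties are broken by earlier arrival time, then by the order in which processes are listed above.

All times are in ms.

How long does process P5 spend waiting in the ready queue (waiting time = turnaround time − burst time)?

5

Gantt: | P1 0-3 | P3 3-9 | P4 9-14 | P5 14-19 | P2 19-27 |
Completion: P1=3  P2=27  P3=9  P4=14  P5=19
Turnaround (C−A): P1=3  P2=27  P3=6  P4=10  P5=10
Waiting(P5) = turnaround − burst = 10 − 5 = 5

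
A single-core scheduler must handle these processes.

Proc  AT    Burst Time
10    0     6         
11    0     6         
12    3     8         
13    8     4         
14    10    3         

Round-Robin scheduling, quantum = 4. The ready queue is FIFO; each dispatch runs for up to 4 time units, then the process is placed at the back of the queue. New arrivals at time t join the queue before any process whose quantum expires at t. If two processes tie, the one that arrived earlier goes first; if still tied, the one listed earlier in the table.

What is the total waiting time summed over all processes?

54

Timeline: | 10 0-4 | 11 4-8 | 12 8-12 | 10 12-14 | 13 14-18 | 11 18-20 | 14 20-23 | 12 23-27 |
Completion: 10=14  11=20  12=27  13=18  14=23
Turnaround (C−A): 10=14  11=20  12=24  13=10  14=13
Waiting = turnaround − burst: 10=8, 11=14, 12=16, 13=6, 14=10
Total waiting = 8 + 14 + 16 + 6 + 10 = 54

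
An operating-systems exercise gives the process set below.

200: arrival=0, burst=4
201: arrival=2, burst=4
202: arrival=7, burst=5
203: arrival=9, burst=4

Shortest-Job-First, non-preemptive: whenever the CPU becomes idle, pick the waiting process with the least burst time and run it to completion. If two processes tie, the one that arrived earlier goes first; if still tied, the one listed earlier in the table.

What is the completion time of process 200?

Schedule: | 200 0-4 | 201 4-8 | 202 8-13 | 203 13-17 |
Completion: 200=4  201=8  202=13  203=17
Turnaround (C−A): 200=4  201=6  202=6  203=8

4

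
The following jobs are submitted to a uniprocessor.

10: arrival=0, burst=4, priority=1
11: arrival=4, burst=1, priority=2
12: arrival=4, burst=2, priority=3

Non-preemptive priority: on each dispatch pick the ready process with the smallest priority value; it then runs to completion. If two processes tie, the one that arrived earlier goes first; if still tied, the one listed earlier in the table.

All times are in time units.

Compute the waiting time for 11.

Schedule: | 10 0-4 | 11 4-5 | 12 5-7 |
Completion: 10=4  11=5  12=7
Turnaround (C−A): 10=4  11=1  12=3
Waiting(11) = turnaround − burst = 1 − 1 = 0

0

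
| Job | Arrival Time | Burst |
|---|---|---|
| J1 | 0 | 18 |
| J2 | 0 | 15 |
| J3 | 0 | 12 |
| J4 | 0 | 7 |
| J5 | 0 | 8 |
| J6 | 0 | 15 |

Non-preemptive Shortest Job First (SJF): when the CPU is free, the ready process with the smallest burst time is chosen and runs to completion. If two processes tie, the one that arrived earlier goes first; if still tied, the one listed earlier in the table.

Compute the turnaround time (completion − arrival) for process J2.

42

Timeline: | J4 0-7 | J5 7-15 | J3 15-27 | J2 27-42 | J6 42-57 | J1 57-75 |
Completion: J1=75  J2=42  J3=27  J4=7  J5=15  J6=57
Turnaround(J2) = completion − arrival = 42 − 0 = 42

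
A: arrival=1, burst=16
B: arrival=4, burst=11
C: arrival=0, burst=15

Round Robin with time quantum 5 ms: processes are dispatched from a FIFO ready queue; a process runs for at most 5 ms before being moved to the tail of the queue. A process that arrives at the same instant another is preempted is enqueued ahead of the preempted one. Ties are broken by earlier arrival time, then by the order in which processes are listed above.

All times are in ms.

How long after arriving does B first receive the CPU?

6

Gantt: | C 0-5 | A 5-10 | B 10-15 | C 15-20 | A 20-25 | B 25-30 | C 30-35 | A 35-40 | B 40-41 | A 41-42 |
Completion: A=42  B=41  C=35
Response(B) = first start − arrival = 10 − 4 = 6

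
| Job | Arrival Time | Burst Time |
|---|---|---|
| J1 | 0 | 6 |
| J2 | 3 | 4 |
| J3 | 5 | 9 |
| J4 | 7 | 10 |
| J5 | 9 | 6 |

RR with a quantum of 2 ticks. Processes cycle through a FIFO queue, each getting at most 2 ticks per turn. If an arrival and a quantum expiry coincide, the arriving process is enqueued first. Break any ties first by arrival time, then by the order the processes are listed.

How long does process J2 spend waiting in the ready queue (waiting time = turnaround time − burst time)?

Gantt: | J1 0-4 | J2 4-6 | J1 6-8 | J3 8-10 | J2 10-12 | J4 12-14 | J5 14-16 | J3 16-18 | J4 18-20 | J5 20-22 | J3 22-24 | J4 24-26 | J5 26-28 | J3 28-30 | J4 30-32 | J3 32-33 | J4 33-35 |
Completion: J1=8  J2=12  J3=33  J4=35  J5=28
Waiting(J2) = turnaround − burst = 9 − 4 = 5

5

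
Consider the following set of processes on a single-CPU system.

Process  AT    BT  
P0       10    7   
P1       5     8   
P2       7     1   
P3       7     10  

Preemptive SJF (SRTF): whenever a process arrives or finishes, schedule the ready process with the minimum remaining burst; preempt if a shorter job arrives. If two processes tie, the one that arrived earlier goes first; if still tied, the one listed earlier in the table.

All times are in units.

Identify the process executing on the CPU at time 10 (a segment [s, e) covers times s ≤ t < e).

Timeline: | idle 0-5 | P1 5-7 | P2 7-8 | P1 8-14 | P0 14-21 | P3 21-31 |
Completion: P0=21  P1=14  P2=8  P3=31

P1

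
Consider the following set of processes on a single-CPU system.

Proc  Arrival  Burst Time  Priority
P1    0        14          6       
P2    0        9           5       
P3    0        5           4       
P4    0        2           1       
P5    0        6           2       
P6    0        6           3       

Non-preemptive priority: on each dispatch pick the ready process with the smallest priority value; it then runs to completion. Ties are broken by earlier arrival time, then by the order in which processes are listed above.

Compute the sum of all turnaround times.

113

Gantt: | P4 0-2 | P5 2-8 | P6 8-14 | P3 14-19 | P2 19-28 | P1 28-42 |
Completion: P1=42  P2=28  P3=19  P4=2  P5=8  P6=14
Turnaround (C−A): P1=42  P2=28  P3=19  P4=2  P5=8  P6=14
Turnaround = completion − arrival: P1=42, P2=28, P3=19, P4=2, P5=8, P6=14
Total turnaround = 42 + 28 + 19 + 2 + 8 + 14 = 113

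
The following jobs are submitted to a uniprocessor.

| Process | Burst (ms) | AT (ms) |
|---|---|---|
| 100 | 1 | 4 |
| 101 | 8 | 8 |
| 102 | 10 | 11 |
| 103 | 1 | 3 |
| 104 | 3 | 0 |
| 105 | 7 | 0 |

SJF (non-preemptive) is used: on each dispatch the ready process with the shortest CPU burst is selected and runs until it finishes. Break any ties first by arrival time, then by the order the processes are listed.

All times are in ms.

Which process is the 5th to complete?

101

Timeline: | 104 0-3 | 103 3-4 | 100 4-5 | 105 5-12 | 101 12-20 | 102 20-30 |
Completion: 100=5  101=20  102=30  103=4  104=3  105=12
Finish order: 104 → 103 → 100 → 105 → 101 → 102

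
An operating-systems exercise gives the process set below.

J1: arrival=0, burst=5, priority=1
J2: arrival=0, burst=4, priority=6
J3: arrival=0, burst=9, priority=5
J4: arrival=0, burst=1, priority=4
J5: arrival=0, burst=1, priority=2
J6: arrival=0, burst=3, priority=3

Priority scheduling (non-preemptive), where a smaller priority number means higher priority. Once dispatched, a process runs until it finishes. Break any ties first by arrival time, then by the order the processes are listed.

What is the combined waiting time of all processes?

Timeline: | J1 0-5 | J5 5-6 | J6 6-9 | J4 9-10 | J3 10-19 | J2 19-23 |
Completion: J1=5  J2=23  J3=19  J4=10  J5=6  J6=9
Waiting = turnaround − burst: J1=0, J2=19, J3=10, J4=9, J5=5, J6=6
Total waiting = 0 + 19 + 10 + 9 + 5 + 6 = 49

49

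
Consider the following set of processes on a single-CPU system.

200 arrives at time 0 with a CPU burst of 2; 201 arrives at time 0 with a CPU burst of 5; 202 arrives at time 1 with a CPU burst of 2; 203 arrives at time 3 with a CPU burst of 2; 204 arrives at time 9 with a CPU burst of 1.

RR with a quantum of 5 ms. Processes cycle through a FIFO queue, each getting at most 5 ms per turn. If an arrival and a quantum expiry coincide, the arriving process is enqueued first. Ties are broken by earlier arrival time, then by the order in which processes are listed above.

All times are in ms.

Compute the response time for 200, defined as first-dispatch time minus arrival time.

0

Gantt: | 200 0-2 | 201 2-7 | 202 7-9 | 203 9-11 | 204 11-12 |
Completion: 200=2  201=7  202=9  203=11  204=12
Turnaround (C−A): 200=2  201=7  202=8  203=8  204=3
Response(200) = first start − arrival = 0 − 0 = 0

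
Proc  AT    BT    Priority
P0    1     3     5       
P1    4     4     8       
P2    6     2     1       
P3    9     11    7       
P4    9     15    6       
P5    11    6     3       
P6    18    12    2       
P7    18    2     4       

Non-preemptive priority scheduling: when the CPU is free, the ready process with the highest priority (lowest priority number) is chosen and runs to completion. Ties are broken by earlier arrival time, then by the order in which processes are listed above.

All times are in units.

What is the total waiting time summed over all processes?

Gantt: | idle 0-1 | P0 1-4 | P1 4-8 | P2 8-10 | P4 10-25 | P6 25-37 | P5 37-43 | P7 43-45 | P3 45-56 |
Completion: P0=4  P1=8  P2=10  P3=56  P4=25  P5=43  P6=37  P7=45
Turnaround (C−A): P0=3  P1=4  P2=4  P3=47  P4=16  P5=32  P6=19  P7=27
Waiting = turnaround − burst: P0=0, P1=0, P2=2, P3=36, P4=1, P5=26, P6=7, P7=25
Total waiting = 0 + 0 + 2 + 36 + 1 + 26 + 7 + 25 = 97

97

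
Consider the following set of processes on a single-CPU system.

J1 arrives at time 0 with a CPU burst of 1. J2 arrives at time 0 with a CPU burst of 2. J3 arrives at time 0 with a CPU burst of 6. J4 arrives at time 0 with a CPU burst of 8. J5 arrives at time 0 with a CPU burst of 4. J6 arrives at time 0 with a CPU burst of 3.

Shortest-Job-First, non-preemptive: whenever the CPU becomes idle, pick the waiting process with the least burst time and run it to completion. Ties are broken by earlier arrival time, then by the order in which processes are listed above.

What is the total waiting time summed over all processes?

36

Timeline: | J1 0-1 | J2 1-3 | J6 3-6 | J5 6-10 | J3 10-16 | J4 16-24 |
Completion: J1=1  J2=3  J3=16  J4=24  J5=10  J6=6
Turnaround (C−A): J1=1  J2=3  J3=16  J4=24  J5=10  J6=6
Waiting = turnaround − burst: J1=0, J2=1, J3=10, J4=16, J5=6, J6=3
Total waiting = 0 + 1 + 10 + 16 + 6 + 3 = 36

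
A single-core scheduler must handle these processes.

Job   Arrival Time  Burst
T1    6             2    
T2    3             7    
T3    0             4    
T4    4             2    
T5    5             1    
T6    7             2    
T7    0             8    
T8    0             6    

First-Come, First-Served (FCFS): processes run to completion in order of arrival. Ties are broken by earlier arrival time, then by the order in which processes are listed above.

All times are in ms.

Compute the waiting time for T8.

Schedule: | T3 0-4 | T7 4-12 | T8 12-18 | T2 18-25 | T4 25-27 | T5 27-28 | T1 28-30 | T6 30-32 |
Completion: T1=30  T2=25  T3=4  T4=27  T5=28  T6=32  T7=12  T8=18
Waiting(T8) = turnaround − burst = 18 − 6 = 12

12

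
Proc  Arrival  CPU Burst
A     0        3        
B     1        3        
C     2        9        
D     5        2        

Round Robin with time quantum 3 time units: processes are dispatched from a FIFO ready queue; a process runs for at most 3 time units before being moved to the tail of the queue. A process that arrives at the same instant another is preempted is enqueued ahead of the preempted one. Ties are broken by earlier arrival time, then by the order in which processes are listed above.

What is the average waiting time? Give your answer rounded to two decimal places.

Gantt: | A 0-3 | B 3-6 | C 6-9 | D 9-11 | C 11-17 |
Completion: A=3  B=6  C=17  D=11
Waiting times: A=0, B=2, C=6, D=4
Average waiting = (0+2+6+4) / 4 = 12/4 = 3.00

3.00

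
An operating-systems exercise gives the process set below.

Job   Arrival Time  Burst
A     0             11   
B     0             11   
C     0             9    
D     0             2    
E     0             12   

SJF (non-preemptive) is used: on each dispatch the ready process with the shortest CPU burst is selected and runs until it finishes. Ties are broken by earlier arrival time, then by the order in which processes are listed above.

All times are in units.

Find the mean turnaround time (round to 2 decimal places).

22.60

Gantt: | D 0-2 | C 2-11 | A 11-22 | B 22-33 | E 33-45 |
Completion: A=22  B=33  C=11  D=2  E=45
Turnaround times: A=22, B=33, C=11, D=2, E=45
Average turnaround = (22+33+11+2+45) / 5 = 113/5 = 22.60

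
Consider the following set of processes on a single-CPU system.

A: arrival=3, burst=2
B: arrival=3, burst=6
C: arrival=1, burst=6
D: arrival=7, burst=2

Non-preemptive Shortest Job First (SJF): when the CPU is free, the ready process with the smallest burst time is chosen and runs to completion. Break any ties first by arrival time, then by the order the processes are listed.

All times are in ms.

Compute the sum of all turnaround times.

Timeline: | idle 0-1 | C 1-7 | A 7-9 | D 9-11 | B 11-17 |
Completion: A=9  B=17  C=7  D=11
Turnaround = completion − arrival: A=6, B=14, C=6, D=4
Total turnaround = 6 + 14 + 6 + 4 = 30

30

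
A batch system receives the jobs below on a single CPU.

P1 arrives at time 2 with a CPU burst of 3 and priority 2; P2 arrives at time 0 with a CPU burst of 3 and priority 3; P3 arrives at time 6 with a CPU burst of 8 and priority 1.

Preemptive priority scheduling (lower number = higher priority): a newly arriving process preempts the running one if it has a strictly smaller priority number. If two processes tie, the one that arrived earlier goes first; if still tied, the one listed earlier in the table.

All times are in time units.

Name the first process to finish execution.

P1

Gantt: | P2 0-2 | P1 2-5 | P2 5-6 | P3 6-14 |
Completion: P1=5  P2=6  P3=14
Turnaround (C−A): P1=3  P2=6  P3=8
Finish order: P1 → P2 → P3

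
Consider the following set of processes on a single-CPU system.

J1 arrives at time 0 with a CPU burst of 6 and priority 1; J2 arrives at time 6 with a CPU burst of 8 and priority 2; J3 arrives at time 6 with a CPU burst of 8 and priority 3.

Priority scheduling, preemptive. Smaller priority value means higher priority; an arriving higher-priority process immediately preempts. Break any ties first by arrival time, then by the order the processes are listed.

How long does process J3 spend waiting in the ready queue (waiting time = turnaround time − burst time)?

Gantt: | J1 0-6 | J2 6-14 | J3 14-22 |
Completion: J1=6  J2=14  J3=22
Turnaround (C−A): J1=6  J2=8  J3=16
Waiting(J3) = turnaround − burst = 16 − 8 = 8

8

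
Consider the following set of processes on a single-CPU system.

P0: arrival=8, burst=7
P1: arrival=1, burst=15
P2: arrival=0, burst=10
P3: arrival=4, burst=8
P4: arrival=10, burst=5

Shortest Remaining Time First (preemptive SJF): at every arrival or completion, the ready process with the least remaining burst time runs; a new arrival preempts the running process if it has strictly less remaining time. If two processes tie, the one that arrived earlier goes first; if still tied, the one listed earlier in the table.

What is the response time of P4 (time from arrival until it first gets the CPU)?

Schedule: | P2 0-10 | P4 10-15 | P0 15-22 | P3 22-30 | P1 30-45 |
Completion: P0=22  P1=45  P2=10  P3=30  P4=15
Turnaround (C−A): P0=14  P1=44  P2=10  P3=26  P4=5
Response(P4) = first start − arrival = 10 − 10 = 0

0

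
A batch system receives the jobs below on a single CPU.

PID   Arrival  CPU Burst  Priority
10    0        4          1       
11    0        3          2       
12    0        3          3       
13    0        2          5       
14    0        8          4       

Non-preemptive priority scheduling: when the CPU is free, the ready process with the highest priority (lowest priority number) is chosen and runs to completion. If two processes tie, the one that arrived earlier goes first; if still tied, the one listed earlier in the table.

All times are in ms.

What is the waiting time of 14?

10

Schedule: | 10 0-4 | 11 4-7 | 12 7-10 | 14 10-18 | 13 18-20 |
Completion: 10=4  11=7  12=10  13=20  14=18
Turnaround (C−A): 10=4  11=7  12=10  13=20  14=18
Waiting(14) = turnaround − burst = 18 − 8 = 10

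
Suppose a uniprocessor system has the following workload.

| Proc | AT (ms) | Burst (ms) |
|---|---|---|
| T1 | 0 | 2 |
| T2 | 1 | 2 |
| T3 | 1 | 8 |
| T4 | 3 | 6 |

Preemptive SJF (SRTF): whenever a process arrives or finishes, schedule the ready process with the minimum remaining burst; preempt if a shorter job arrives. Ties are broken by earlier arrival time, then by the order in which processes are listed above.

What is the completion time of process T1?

Gantt: | T1 0-2 | T2 2-4 | T4 4-10 | T3 10-18 |
Completion: T1=2  T2=4  T3=18  T4=10
Turnaround (C−A): T1=2  T2=3  T3=17  T4=7

2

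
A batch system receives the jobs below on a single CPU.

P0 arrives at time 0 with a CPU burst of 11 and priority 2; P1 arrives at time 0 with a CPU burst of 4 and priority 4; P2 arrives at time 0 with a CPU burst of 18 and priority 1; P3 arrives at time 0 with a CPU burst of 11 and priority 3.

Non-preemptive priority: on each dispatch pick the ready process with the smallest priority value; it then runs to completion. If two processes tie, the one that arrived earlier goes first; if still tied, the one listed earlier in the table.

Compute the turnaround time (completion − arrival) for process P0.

Gantt: | P2 0-18 | P0 18-29 | P3 29-40 | P1 40-44 |
Completion: P0=29  P1=44  P2=18  P3=40
Turnaround (C−A): P0=29  P1=44  P2=18  P3=40
Turnaround(P0) = completion − arrival = 29 − 0 = 29

29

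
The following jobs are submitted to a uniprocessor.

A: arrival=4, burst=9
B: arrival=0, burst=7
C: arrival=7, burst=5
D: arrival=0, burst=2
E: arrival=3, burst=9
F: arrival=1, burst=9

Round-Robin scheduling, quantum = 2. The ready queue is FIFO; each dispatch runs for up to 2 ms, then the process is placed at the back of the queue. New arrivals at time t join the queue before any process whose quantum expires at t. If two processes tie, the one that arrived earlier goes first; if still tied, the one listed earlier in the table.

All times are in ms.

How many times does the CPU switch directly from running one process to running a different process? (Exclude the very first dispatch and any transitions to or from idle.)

22

Timeline: | B 0-2 | D 2-4 | F 4-6 | B 6-8 | E 8-10 | A 10-12 | F 12-14 | C 14-16 | B 16-18 | E 18-20 | A 20-22 | F 22-24 | C 24-26 | B 26-27 | E 27-29 | A 29-31 | F 31-33 | C 33-34 | E 34-36 | A 36-38 | F 38-39 | E 39-40 | A 40-41 |
Completion: A=41  B=27  C=34  D=4  E=40  F=39
Turnaround (C−A): A=37  B=27  C=27  D=4  E=37  F=38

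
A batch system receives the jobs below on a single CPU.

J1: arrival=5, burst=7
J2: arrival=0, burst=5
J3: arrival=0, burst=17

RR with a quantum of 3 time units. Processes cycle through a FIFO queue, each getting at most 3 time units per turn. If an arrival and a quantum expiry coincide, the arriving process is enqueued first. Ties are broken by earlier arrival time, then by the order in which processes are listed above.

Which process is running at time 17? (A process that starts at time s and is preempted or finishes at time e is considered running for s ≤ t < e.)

Schedule: | J2 0-3 | J3 3-6 | J2 6-8 | J1 8-11 | J3 11-14 | J1 14-17 | J3 17-20 | J1 20-21 | J3 21-29 |
Completion: J1=21  J2=8  J3=29

J3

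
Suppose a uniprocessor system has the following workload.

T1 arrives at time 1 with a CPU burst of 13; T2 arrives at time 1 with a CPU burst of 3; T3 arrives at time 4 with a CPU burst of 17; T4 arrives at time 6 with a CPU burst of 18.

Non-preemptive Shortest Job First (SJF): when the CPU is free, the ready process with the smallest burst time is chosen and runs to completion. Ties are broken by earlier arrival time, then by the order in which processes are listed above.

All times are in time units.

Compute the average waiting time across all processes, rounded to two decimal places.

Gantt: | idle 0-1 | T2 1-4 | T1 4-17 | T3 17-34 | T4 34-52 |
Completion: T1=17  T2=4  T3=34  T4=52
Turnaround (C−A): T1=16  T2=3  T3=30  T4=46
Waiting times: T1=3, T2=0, T3=13, T4=28
Average waiting = (3+0+13+28) / 4 = 44/4 = 11.00

11.00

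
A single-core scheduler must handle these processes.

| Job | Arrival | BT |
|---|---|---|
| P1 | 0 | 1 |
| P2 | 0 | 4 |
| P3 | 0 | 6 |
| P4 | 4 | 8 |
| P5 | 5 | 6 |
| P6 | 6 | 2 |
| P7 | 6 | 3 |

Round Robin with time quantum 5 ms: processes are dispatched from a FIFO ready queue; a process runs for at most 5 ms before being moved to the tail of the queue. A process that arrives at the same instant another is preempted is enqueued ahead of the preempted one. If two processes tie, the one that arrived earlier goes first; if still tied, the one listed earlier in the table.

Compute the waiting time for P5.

19

Gantt: | P1 0-1 | P2 1-5 | P3 5-10 | P4 10-15 | P5 15-20 | P6 20-22 | P7 22-25 | P3 25-26 | P4 26-29 | P5 29-30 |
Completion: P1=1  P2=5  P3=26  P4=29  P5=30  P6=22  P7=25
Waiting(P5) = turnaround − burst = 25 − 6 = 19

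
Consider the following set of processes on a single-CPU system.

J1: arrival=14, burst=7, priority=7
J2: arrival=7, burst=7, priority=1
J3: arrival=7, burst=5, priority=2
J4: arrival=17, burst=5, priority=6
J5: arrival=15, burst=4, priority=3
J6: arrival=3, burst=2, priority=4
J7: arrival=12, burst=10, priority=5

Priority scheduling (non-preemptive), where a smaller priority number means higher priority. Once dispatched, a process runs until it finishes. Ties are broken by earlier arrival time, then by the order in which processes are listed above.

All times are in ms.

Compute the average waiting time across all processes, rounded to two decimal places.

Gantt: | idle 0-3 | J6 3-5 | idle 5-7 | J2 7-14 | J3 14-19 | J5 19-23 | J7 23-33 | J4 33-38 | J1 38-45 |
Completion: J1=45  J2=14  J3=19  J4=38  J5=23  J6=5  J7=33
Turnaround (C−A): J1=31  J2=7  J3=12  J4=21  J5=8  J6=2  J7=21
Waiting times: J1=24, J2=0, J3=7, J4=16, J5=4, J6=0, J7=11
Average waiting = (24+0+7+16+4+0+11) / 7 = 62/7 = 8.86

8.86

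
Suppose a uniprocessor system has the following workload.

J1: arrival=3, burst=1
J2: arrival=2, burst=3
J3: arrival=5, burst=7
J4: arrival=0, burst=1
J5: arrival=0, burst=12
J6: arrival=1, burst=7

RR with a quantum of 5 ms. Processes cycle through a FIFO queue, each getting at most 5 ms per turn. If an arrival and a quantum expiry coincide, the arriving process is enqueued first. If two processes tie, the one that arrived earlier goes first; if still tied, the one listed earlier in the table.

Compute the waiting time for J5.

Schedule: | J4 0-1 | J5 1-6 | J6 6-11 | J2 11-14 | J1 14-15 | J3 15-20 | J5 20-25 | J6 25-27 | J3 27-29 | J5 29-31 |
Completion: J1=15  J2=14  J3=29  J4=1  J5=31  J6=27
Waiting(J5) = turnaround − burst = 31 − 12 = 19

19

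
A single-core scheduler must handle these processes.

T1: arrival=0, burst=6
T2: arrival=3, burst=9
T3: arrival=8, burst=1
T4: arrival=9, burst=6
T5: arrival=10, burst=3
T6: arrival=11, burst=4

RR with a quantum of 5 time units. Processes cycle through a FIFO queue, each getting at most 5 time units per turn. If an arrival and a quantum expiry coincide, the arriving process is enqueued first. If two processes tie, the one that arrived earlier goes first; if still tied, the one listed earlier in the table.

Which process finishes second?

T3

Gantt: | T1 0-5 | T2 5-10 | T1 10-11 | T3 11-12 | T4 12-17 | T5 17-20 | T2 20-24 | T6 24-28 | T4 28-29 |
Completion: T1=11  T2=24  T3=12  T4=29  T5=20  T6=28
Finish order: T1 → T3 → T5 → T2 → T6 → T4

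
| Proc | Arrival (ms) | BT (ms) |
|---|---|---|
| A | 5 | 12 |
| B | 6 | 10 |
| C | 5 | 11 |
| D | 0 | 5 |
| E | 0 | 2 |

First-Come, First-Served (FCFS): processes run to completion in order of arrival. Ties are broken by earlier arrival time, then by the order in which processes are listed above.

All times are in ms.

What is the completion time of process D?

5

Timeline: | D 0-5 | E 5-7 | A 7-19 | C 19-30 | B 30-40 |
Completion: A=19  B=40  C=30  D=5  E=7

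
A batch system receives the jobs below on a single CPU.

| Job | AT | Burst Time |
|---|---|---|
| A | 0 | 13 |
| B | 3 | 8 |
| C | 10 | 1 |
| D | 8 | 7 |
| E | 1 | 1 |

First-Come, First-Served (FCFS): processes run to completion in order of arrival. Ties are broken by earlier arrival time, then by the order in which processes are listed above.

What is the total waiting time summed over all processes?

Gantt: | A 0-13 | E 13-14 | B 14-22 | D 22-29 | C 29-30 |
Completion: A=13  B=22  C=30  D=29  E=14
Waiting = turnaround − burst: A=0, B=11, C=19, D=14, E=12
Total waiting = 0 + 11 + 19 + 14 + 12 = 56

56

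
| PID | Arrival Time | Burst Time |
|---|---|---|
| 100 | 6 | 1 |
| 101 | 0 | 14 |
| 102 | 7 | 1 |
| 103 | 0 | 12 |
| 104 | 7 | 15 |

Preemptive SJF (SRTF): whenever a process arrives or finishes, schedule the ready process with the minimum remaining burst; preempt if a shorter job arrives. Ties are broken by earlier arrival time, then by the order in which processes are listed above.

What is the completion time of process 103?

Timeline: | 103 0-6 | 100 6-7 | 102 7-8 | 103 8-14 | 101 14-28 | 104 28-43 |
Completion: 100=7  101=28  102=8  103=14  104=43
Turnaround (C−A): 100=1  101=28  102=1  103=14  104=36

14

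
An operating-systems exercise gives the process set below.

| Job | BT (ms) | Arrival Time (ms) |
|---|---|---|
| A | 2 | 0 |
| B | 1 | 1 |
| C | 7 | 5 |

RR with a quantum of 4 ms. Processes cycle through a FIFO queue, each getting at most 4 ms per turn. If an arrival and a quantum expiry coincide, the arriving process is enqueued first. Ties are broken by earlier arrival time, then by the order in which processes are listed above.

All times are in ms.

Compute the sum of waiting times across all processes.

1

Gantt: | A 0-2 | B 2-3 | idle 3-5 | C 5-12 |
Completion: A=2  B=3  C=12
Waiting = turnaround − burst: A=0, B=1, C=0
Total waiting = 0 + 1 + 0 = 1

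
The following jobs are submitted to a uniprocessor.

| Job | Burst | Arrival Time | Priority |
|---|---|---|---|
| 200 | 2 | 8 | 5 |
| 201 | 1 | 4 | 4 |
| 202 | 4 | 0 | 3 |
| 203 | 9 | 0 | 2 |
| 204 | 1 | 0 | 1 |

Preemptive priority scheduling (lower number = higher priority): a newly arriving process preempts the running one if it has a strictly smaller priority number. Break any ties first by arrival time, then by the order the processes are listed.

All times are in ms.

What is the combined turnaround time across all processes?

45

Schedule: | 204 0-1 | 203 1-10 | 202 10-14 | 201 14-15 | 200 15-17 |
Completion: 200=17  201=15  202=14  203=10  204=1
Turnaround (C−A): 200=9  201=11  202=14  203=10  204=1
Turnaround = completion − arrival: 200=9, 201=11, 202=14, 203=10, 204=1
Total turnaround = 9 + 11 + 14 + 10 + 1 = 45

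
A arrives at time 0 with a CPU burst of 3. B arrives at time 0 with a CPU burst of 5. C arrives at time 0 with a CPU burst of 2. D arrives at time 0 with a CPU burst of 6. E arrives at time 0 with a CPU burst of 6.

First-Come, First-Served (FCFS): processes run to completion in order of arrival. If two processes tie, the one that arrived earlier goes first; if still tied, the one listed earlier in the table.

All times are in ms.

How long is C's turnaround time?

10

Schedule: | A 0-3 | B 3-8 | C 8-10 | D 10-16 | E 16-22 |
Completion: A=3  B=8  C=10  D=16  E=22
Turnaround (C−A): A=3  B=8  C=10  D=16  E=22
Turnaround(C) = completion − arrival = 10 − 0 = 10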